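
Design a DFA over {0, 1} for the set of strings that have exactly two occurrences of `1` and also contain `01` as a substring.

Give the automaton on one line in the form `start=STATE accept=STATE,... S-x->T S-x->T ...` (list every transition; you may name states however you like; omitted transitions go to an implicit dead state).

Build one automaton per condition and run them in lockstep. One (4 states) tracks the count of `1`s, saturating at 3; the other (3 states) tracks whether and how much of `01` has been seen. Each combined state is a pair, one component from each; accept when both components accept. Equivalent product states are then merged.
       0  1 
>  A   B  C 
   B   B  D 
   C   D  E 
   D   D  F 
   E   E  E 
 * F   F  E 
(> = start, * = accepting)

start=A accept=F A-0->B A-1->C B-0->B B-1->D C-0->D C-1->E D-0->D D-1->F E-0->E E-1->E F-0->F F-1->E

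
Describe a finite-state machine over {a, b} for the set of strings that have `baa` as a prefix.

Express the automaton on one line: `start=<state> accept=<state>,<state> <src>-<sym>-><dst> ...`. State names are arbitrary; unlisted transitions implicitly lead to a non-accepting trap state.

Walk along `baa` while the input agrees: from S0 take `b` to S1, and so on. Any deviation drops to the rejecting sink S4. Once S3 is reached the prefix is confirmed and every continuation is accepted.
        a   b  
>  S0   S4  S1 
   S1   S2  S4 
   S2   S3  S4 
 * S3   S3  S3 
   S4   S4  S4 
(> = start, * = accepting)

start=S0 accept=S3 S0-a->S4 S0-b->S1 S1-a->S2 S1-b->S4 S2-a->S3 S2-b->S4 S3-a->S3 S3-b->S3 S4-a->S4 S4-b->S4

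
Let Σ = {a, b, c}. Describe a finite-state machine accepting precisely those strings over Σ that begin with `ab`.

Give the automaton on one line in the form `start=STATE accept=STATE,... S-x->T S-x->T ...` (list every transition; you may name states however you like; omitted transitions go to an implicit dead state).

Walk along `ab` while the input agrees: from S0 take `a` to S1, and so on. Any deviation drops to the rejecting sink S3. Once S2 is reached the prefix is confirmed and every continuation is accepted.
With 4 states:
        a   b   c  
>  S0   S1  S3  S3 
   S1   S3  S2  S3 
 * S2   S2  S2  S2 
   S3   S3  S3  S3 
(> = start, * = accepting)

start=S0 accept=S2 S0-a->S1 S0-b->S3 S0-c->S3 S1-a->S3 S1-b->S2 S1-c->S3 S2-a->S2 S2-b->S2 S2-c->S2 S3-a->S3 S3-b->S3 S3-c->S3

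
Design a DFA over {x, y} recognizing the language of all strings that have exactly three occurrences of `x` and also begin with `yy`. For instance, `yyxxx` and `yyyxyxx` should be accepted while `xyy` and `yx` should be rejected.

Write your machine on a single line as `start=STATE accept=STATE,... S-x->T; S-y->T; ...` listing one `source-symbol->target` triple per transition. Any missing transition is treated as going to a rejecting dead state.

Run two small machines in parallel and take their product. One (5 states) tracks the count of `x`s, saturating at 4; the other (4 states) tracks whether the input so far still matches the prefix `yy`. Each combined state is a pair, one component from each; accept when both components accept. After merging equivalent states the machine shrinks.
        x   y  
>  q0   q1  q2 
   q1   q1  q1 
   q2   q1  q3 
   q3   q4  q3 
   q4   q5  q4 
   q5   q6  q5 
 * q6   q1  q6 
(> = start, * = accepting)

start=q0; accept=q6; q0-x->q1; q0-y->q2; q1-x->q1; q1-y->q1; q2-x->q1; q2-y->q3; q3-x->q4; q3-y->q3; q4-x->q5; q4-y->q4; q5-x->q6; q5-y->q5; q6-x->q1; q6-y->q6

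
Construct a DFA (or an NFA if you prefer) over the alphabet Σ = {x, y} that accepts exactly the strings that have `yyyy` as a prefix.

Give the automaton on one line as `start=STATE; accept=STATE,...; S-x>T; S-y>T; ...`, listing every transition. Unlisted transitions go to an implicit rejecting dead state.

Check the first 4 symbols one by one: s0 through s3 record how many have matched `yyyy` so far; any wrong symbol goes to the dead state s5. After all 4 match we enter the accepting sink s4.
        x   y  
>  s0   s5  s1 
   s1   s5  s2 
   s2   s5  s3 
   s3   s5  s4 
 * s4   s4  s4 
   s5   s5  s5 
(> = start, * = accepting)

start=s0; accept=s4; s0-x>s5; s0-y>s1; s1-x>s5; s1-y>s2; s2-x>s5; s2-y>s3; s3-x>s5; s3-y>s4; s4-x>s4; s4-y>s4; s5-x>s5; s5-y>s5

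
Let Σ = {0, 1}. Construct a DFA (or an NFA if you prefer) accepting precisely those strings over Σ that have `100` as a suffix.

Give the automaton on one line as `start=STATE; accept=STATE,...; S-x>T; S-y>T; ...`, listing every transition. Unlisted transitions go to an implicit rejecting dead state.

Remember how much of `100` the current input suffix matches. State S0 means no match yet; S1 means the last symbol is `1`; S2 means the last 2 symbols are `10`; S3 means the last 3 symbols are `100`. Only S3 accepts. On a mismatch, fall back to the longest proper suffix that is still a prefix of `100`.
        0   1  
>  S0   S0  S1 
   S1   S2  S1 
   S2   S3  S1 
 * S3   S0  S1 
(> = start, * = accepting)

start=S0; accept=S3; S0-0>S0; S0-1>S1; S1-0>S2; S1-1>S1; S2-0>S3; S2-1>S1; S3-0>S0; S3-1>S1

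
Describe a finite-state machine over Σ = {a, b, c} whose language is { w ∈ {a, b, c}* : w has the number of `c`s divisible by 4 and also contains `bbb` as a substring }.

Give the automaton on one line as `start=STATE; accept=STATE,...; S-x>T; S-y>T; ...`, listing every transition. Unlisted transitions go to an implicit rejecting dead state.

start=s0; accept=s6; s0-a>s0; s0-b>s1; s0-c>s2; s1-a>s0; s1-b>s3; s1-c>s2; s2-a>s2; s2-b>s4; s2-c>s5; s3-a>s0; s3-b>s6; s3-c>s2; s4-a>s2; s4-b>s7; s4-c>s5; s5-a>s5; s5-b>s8; s5-c>s9; s6-a>s6; s6-b>s6; s6-c>s10; s7-a>s2; s7-b>s10; s7-c>s5; s8-a>s5; s8-b>s11; s8-c>s9; s9-a>s9; s9-b>s12; s9-c>s0; s10-a>s10; s10-b>s10; s10-c>s13; s11-a>s5; s11-b>s13; s11-c>s9; s12-a>s9; s12-b>s14; s12-c>s0; s13-a>s13; s13-b>s13; s13-c>s15; s14-a>s9; s14-b>s15; s14-c>s0; s15-a>s15; s15-b>s15; s15-c>s6

Run two small machines in parallel and take their product. One (4 states) tracks the count of `c`s modulo 4; the other (4 states) tracks whether and how much of `bbb` has been seen. Each combined state is a pair, one component from each; accept when both components accept.
          a    b    c  
>  s0     s0   s1   s2 
   s1     s0   s3   s2 
   s2     s2   s4   s5 
   s3     s0   s6   s2 
   s4     s2   s7   s5 
   s5     s5   s8   s9 
 * s6     s6   s6  s10 
   s7     s2  s10   s5 
   s8     s5  s11   s9 
   s9     s9  s12   s0 
   s10   s10  s10  s13 
   s11    s5  s13   s9 
   s12    s9  s14   s0 
   s13   s13  s13  s15 
   s14    s9  s15   s0 
   s15   s15  s15   s6 
(> = start, * = accepting)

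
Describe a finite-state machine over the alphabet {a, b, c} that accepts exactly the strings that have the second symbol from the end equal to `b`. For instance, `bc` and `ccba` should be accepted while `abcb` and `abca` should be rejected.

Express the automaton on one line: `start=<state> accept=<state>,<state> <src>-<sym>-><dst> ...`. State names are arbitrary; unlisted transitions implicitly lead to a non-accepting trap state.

A DFA must remember the last 2 symbols (since which symbol is second-to-last isn't known until the input ends). Use one state per possible window of the last ≤2 symbols; accept from those whose window starts with `b`.
          a    b    c  
>  s0     s1   s2   s3 
   s1     s4   s5   s6 
   s2     s7   s8   s9 
   s3    s10  s11  s12 
   s4     s4   s5   s6 
   s5     s7   s8   s9 
   s6    s10  s11  s12 
 * s7     s4   s5   s6 
 * s8     s7   s8   s9 
 * s9    s10  s11  s12 
   s10    s4   s5   s6 
   s11    s7   s8   s9 
   s12   s10  s11  s12 
(> = start, * = accepting)

start=s0 accept=s7,s8,s9 s0-a->s1 s0-b->s2 s0-c->s3 s1-a->s4 s1-b->s5 s1-c->s6 s2-a->s7 s2-b->s8 s2-c->s9 s3-a->s10 s3-b->s11 s3-c->s12 s4-a->s4 s4-b->s5 s4-c->s6 s5-a->s7 s5-b->s8 s5-c->s9 s6-a->s10 s6-b->s11 s6-c->s12 s7-a->s4 s7-b->s5 s7-c->s6 s8-a->s7 s8-b->s8 s8-c->s9 s9-a->s10 s9-b->s11 s9-c->s12 s10-a->s4 s10-b->s5 s10-c->s6 s11-a->s7 s11-b->s8 s11-c->s9 s12-a->s10 s12-b->s11 s12-c->s12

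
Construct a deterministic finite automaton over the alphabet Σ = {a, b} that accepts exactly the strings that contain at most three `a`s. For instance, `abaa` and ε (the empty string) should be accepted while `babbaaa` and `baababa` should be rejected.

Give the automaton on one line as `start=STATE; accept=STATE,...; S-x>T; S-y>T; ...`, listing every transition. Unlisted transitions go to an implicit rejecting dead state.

start=q0; accept=q0,q1,q2,q3; q0-a>q1; q0-b>q0; q1-a>q2; q1-b>q1; q2-a>q3; q2-b>q2; q3-a>q4; q3-b>q3; q4-a>q4; q4-b>q4

Only the number of `a`s matters, and only up to 4. Make a chain q0 → q1 → q2 → q3 → q4 advanced by each `a` (with q4 absorbing); every other symbol self-loops. The accepting set is {q0, q1, q2, q3}.
        a   b  
>* q0   q1  q0 
 * q1   q2  q1 
 * q2   q3  q2 
 * q3   q4  q3 
   q4   q4  q4 
(> = start, * = accepting)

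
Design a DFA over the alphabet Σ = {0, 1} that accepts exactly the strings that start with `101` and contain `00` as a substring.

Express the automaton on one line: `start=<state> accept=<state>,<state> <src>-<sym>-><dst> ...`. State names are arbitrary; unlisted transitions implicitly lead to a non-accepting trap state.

start=q0 accept=q6 q0-0->q1 q0-1->q2 q1-0->q1 q1-1->q1 q2-0->q3 q2-1->q1 q3-0->q1 q3-1->q4 q4-0->q5 q4-1->q4 q5-0->q6 q5-1->q4 q6-0->q6 q6-1->q6

Run two small machines in parallel and take their product. The first has 5 states tracking whether the input so far still matches the prefix `101`; the second has 3 states tracking whether and how much of `00` has been seen. A product state is a pair (one from each), accepting exactly when both do. Equivalent product states are then merged.
With 7 states:
        0   1  
>  q0   q1  q2 
   q1   q1  q1 
   q2   q3  q1 
   q3   q1  q4 
   q4   q5  q4 
   q5   q6  q4 
 * q6   q6  q6 
(> = start, * = accepting)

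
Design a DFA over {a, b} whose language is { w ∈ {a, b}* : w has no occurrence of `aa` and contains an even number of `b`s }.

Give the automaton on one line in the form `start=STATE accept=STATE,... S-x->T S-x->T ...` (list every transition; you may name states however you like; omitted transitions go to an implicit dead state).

start=s0 accept=s0,s1 s0-a->s1 s0-b->s2 s1-a->s3 s1-b->s2 s2-a->s4 s2-b->s0 s3-a->s3 s3-b->s3 s4-a->s3 s4-b->s0

Build one automaton per condition and run them in lockstep. One (3 states) tracks partial matches of the forbidden pattern `aa`; the other (2 states) tracks the count of `b`s modulo 2. Each combined state is a pair, one component from each; accept when both components accept. Equivalent product states are then merged.
        a   b  
>* s0   s1  s2 
 * s1   s3  s2 
   s2   s4  s0 
   s3   s3  s3 
   s4   s3  s0 
(> = start, * = accepting)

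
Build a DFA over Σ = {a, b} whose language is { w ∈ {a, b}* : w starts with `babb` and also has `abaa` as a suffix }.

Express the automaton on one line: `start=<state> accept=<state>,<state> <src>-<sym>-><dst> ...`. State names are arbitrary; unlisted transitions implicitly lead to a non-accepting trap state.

Handle the two conditions separately and then intersect. One (6 states) tracks whether the input so far still matches the prefix `babb`; the other (5 states) tracks how much of the suffix `abaa` has currently been matched. Each combined state is a pair, one component from each; accept when both components accept.
With 14 states:
          a    b  
>  S0     S1   S2 
   S1     S1   S3 
   S2     S4   S5 
   S3     S6   S5 
   S4     S1   S7 
   S5     S1   S5 
   S6     S8   S3 
   S7     S6   S9 
   S8     S1   S3 
   S9    S10   S9 
   S10   S10  S11 
   S11   S12   S9 
   S12   S13  S11 
 * S13   S10  S11 
(> = start, * = accepting)

start=S0 accept=S13 S0-a->S1 S0-b->S2 S1-a->S1 S1-b->S3 S2-a->S4 S2-b->S5 S3-a->S6 S3-b->S5 S4-a->S1 S4-b->S7 S5-a->S1 S5-b->S5 S6-a->S8 S6-b->S3 S7-a->S6 S7-b->S9 S8-a->S1 S8-b->S3 S9-a->S10 S9-b->S9 S10-a->S10 S10-b->S11 S11-a->S12 S11-b->S9 S12-a->S13 S12-b->S11 S13-a->S10 S13-b->S11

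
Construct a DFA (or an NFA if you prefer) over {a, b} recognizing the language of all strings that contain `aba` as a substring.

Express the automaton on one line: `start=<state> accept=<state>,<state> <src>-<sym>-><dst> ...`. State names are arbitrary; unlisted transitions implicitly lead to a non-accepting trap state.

Track how much of `aba` has been matched so far: state q0 is no progress, q3 is the absorbing accept state reached once `aba` has occurred. Intermediate states record partial matches; on a mismatch, fall back to the longest reusable overlap.
4 states suffice.
        a   b  
>  q0   q1  q0 
   q1   q1  q2 
   q2   q3  q0 
 * q3   q3  q3 
(> = start, * = accepting)

start=q0 accept=q3 q0-a->q1 q0-b->q0 q1-a->q1 q1-b->q2 q2-a->q3 q2-b->q0 q3-a->q3 q3-b->q3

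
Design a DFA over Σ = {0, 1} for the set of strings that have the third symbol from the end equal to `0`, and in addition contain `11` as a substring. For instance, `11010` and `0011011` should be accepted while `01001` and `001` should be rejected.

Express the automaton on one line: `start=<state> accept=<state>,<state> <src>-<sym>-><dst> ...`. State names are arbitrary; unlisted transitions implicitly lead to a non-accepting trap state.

start=q0 accept=q5,q9,q10,q11 q0-0->q1 q0-1->q2 q1-0->q1 q1-1->q3 q2-0->q1 q2-1->q4 q3-0->q1 q3-1->q5 q4-0->q6 q4-1->q4 q5-0->q6 q5-1->q4 q6-0->q7 q6-1->q8 q7-0->q9 q7-1->q10 q8-0->q11 q8-1->q5 q9-0->q9 q9-1->q10 q10-0->q11 q10-1->q5 q11-0->q7 q11-1->q8

Build one automaton per condition and run them in lockstep. The first has 15 states tracking the last 3 symbols read; the second has 3 states tracking whether and how much of `11` has been seen. A product state is a pair (one from each), accepting exactly when both do. Equivalent product states are then merged.
          0    1  
>  q0     q1   q2 
   q1     q1   q3 
   q2     q1   q4 
   q3     q1   q5 
   q4     q6   q4 
 * q5     q6   q4 
   q6     q7   q8 
   q7     q9  q10 
   q8    q11   q5 
 * q9     q9  q10 
 * q10   q11   q5 
 * q11    q7   q8 
(> = start, * = accepting)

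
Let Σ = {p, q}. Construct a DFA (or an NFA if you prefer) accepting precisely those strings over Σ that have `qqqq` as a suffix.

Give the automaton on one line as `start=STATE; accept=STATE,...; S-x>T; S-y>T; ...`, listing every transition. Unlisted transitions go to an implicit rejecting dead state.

Let each state record the length of the longest suffix of the input read so far that is also a prefix of `qqqq`. S1 means the last symbol is `q`; S2 means the last 2 symbols are `qq`; S3 means the last 3 symbols are `qqq`; S4 means the last 4 symbols are `qqqq`. Accept only at S4, where the string currently ends in `qqqq`.
5 states suffice.
        p   q  
>  S0   S0  S1 
   S1   S0  S2 
   S2   S0  S3 
   S3   S0  S4 
 * S4   S0  S4 
(> = start, * = accepting)

start=S0; accept=S4; S0-p>S0; S0-q>S1; S1-p>S0; S1-q>S2; S2-p>S0; S2-q>S3; S3-p>S0; S3-q>S4; S4-p>S0; S4-q>S4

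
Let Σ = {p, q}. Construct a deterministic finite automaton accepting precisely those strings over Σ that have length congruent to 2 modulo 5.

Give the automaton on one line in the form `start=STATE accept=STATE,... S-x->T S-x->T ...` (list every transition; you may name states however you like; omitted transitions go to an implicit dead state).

Only the length mod 5 matters, so use a 5-cycle: from any state, every input symbol moves to the next state, wrapping E back to A. Mark C accepting.
       p  q 
>  A   B  B 
   B   C  C 
 * C   D  D 
   D   E  E 
   E   A  A 
(> = start, * = accepting)

start=A accept=C A-p->B A-q->B B-p->C B-q->C C-p->D C-q->D D-p->E D-q->E E-p->A E-q->A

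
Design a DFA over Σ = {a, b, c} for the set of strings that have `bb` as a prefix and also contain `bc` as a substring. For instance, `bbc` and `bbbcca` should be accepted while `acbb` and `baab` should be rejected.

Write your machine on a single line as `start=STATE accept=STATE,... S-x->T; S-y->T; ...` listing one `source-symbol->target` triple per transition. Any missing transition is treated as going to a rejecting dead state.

Handle the two conditions separately and then intersect. One (4 states) tracks whether the input so far still matches the prefix `bb`; the other (3 states) tracks whether and how much of `bc` has been seen. Each combined state is a pair, one component from each; accept when both components accept. After merging equivalent states the machine shrinks.
With 6 states:
        a   b   c  
>  s0   s1  s2  s1 
   s1   s1  s1  s1 
   s2   s1  s3  s1 
   s3   s4  s3  s5 
   s4   s4  s3  s4 
 * s5   s5  s5  s5 
(> = start, * = accepting)

start=s0; accept=s5; s0-a->s1; s0-b->s2; s0-c->s1; s1-a->s1; s1-b->s1; s1-c->s1; s2-a->s1; s2-b->s3; s2-c->s1; s3-a->s4; s3-b->s3; s3-c->s5; s4-a->s4; s4-b->s3; s4-c->s4; s5-a->s5; s5-b->s5; s5-c->s5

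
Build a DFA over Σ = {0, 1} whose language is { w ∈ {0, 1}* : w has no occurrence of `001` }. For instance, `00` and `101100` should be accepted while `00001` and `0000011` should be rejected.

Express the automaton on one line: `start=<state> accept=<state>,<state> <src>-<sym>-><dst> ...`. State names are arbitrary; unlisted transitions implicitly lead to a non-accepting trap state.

start=q0 accept=q0,q1,q2 q0-0->q1 q0-1->q0 q1-0->q2 q1-1->q0 q2-0->q2 q2-1->q3 q3-0->q3 q3-1->q3

This is the complement of 'contains `001`'. Use the same substring-matching states — q0 through q3 holding how much of `001` has just been matched — but flip the accepting set: everything except the trap q3 accepts.
        0   1  
>* q0   q1  q0 
 * q1   q2  q0 
 * q2   q2  q3 
   q3   q3  q3 
(> = start, * = accepting)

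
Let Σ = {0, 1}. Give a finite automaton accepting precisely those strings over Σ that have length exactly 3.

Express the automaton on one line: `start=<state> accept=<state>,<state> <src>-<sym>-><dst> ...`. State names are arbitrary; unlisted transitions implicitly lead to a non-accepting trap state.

Count input length up to 4: every symbol moves from q0 toward q4, which means 'more than 3' and absorbs. Accept from {q3}.
        0   1  
>  q0   q1  q1 
   q1   q2  q2 
   q2   q3  q3 
 * q3   q4  q4 
   q4   q4  q4 
(> = start, * = accepting)

start=q0 accept=q3 q0-0->q1 q0-1->q1 q1-0->q2 q1-1->q2 q2-0->q3 q2-1->q3 q3-0->q4 q3-1->q4 q4-0->q4 q4-1->q4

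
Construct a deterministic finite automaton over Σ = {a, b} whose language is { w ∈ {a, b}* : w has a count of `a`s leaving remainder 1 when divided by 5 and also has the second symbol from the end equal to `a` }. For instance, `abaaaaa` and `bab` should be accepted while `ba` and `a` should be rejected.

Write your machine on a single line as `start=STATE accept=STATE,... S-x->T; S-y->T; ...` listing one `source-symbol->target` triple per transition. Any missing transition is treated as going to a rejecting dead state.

start=S0; accept=S3,S8; S0-a->S1; S0-b->S0; S1-a->S2; S1-b->S3; S2-a->S4; S2-b->S2; S3-a->S2; S3-b->S5; S4-a->S6; S4-b->S4; S5-a->S2; S5-b->S5; S6-a->S7; S6-b->S6; S7-a->S8; S7-b->S0; S8-a->S2; S8-b->S3

Handle the two conditions separately and then intersect. One (5 states) tracks the count of `a`s modulo 5; the other (7 states) tracks the last 2 symbols read. Each combined state is a pair, one component from each; accept when both components accept. Minimizing collapses redundant product states.
A 9-state machine:
        a   b  
>  S0   S1  S0 
   S1   S2  S3 
   S2   S4  S2 
 * S3   S2  S5 
   S4   S6  S4 
   S5   S2  S5 
   S6   S7  S6 
   S7   S8  S0 
 * S8   S2  S3 
(> = start, * = accepting)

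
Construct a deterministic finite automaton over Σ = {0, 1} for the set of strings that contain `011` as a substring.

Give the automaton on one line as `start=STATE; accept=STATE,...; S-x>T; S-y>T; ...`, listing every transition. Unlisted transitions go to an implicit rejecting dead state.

start=q0; accept=q3; q0-0>q1; q0-1>q0; q1-0>q1; q1-1>q2; q2-0>q1; q2-1>q3; q3-0>q3; q3-1>q3

Track how much of `011` has been matched so far: state q0 is no progress, q3 is the absorbing accept state reached once `011` has occurred. Intermediate states record partial matches; on a mismatch, fall back to the longest reusable overlap.
4 states suffice.
        0   1  
>  q0   q1  q0 
   q1   q1  q2 
   q2   q1  q3 
 * q3   q3  q3 
(> = start, * = accepting)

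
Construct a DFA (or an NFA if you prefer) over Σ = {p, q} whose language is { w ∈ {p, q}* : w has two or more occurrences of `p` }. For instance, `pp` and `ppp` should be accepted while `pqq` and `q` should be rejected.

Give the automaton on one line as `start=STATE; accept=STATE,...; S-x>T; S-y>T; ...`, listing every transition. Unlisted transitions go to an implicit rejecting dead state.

start=S0; accept=S2,S3; S0-p>S1; S0-q>S0; S1-p>S2; S1-q>S1; S2-p>S3; S2-q>S2; S3-p>S3; S3-q>S3

Count `p`s, saturating at 3: states S0 through S2 mean 0 through 2 `p`s seen; S3 means more than 2. Each `p` increments (capped at S3); other symbols loop. Accept from {S2, S3}.
        p   q  
>  S0   S1  S0 
   S1   S2  S1 
 * S2   S3  S2 
 * S3   S3  S3 
(> = start, * = accepting)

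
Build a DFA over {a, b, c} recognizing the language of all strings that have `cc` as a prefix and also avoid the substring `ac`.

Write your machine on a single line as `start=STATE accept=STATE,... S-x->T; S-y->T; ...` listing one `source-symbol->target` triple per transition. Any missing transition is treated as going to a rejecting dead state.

start=q0; accept=q5,q6; q0-a->q1; q0-b->q2; q0-c->q3; q1-a->q1; q1-b->q2; q1-c->q4; q2-a->q1; q2-b->q2; q2-c->q2; q3-a->q1; q3-b->q2; q3-c->q5; q4-a->q4; q4-b->q4; q4-c->q4; q5-a->q6; q5-b->q5; q5-c->q5; q6-a->q6; q6-b->q5; q6-c->q7; q7-a->q7; q7-b->q7; q7-c->q7

Build one automaton per condition and run them in lockstep. The first has 4 states tracking whether the input so far still matches the prefix `cc`; the second has 3 states tracking partial matches of the forbidden pattern `ac`. A product state is a pair (one from each), accepting exactly when both do.
        a   b   c  
>  q0   q1  q2  q3 
   q1   q1  q2  q4 
   q2   q1  q2  q2 
   q3   q1  q2  q5 
   q4   q4  q4  q4 
 * q5   q6  q5  q5 
 * q6   q6  q5  q7 
   q7   q7  q7  q7 
(> = start, * = accepting)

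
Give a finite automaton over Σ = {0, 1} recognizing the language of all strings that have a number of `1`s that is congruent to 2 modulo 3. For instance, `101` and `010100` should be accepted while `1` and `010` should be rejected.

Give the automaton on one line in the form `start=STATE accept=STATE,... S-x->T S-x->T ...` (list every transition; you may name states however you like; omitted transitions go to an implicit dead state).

The only thing that matters is how many `1`s have appeared, reduced mod 3. Use one state per residue: A for 0, …, C for 2. Reading `1` moves to the next residue; anything else stays put. C is accepting.
3 states suffice.
       0  1 
>  A   A  B 
   B   B  C 
 * C   C  A 
(> = start, * = accepting)

start=A accept=C A-0->A A-1->B B-0->B B-1->C C-0->C C-1->A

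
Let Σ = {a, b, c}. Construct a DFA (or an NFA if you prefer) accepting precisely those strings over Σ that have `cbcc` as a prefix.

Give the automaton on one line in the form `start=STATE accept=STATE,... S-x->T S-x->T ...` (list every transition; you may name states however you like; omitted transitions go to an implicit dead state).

start=S0 accept=S4 S0-a->S5 S0-b->S5 S0-c->S1 S1-a->S5 S1-b->S2 S1-c->S5 S2-a->S5 S2-b->S5 S2-c->S3 S3-a->S5 S3-b->S5 S3-c->S4 S4-a->S4 S4-b->S4 S4-c->S4 S5-a->S5 S5-b->S5 S5-c->S5

Check the first 4 symbols one by one: S0 through S3 record how many have matched `cbcc` so far; any wrong symbol goes to the dead state S5. After all 4 match we enter the accepting sink S4.
        a   b   c  
>  S0   S5  S5  S1 
   S1   S5  S2  S5 
   S2   S5  S5  S3 
   S3   S5  S5  S4 
 * S4   S4  S4  S4 
   S5   S5  S5  S5 
(> = start, * = accepting)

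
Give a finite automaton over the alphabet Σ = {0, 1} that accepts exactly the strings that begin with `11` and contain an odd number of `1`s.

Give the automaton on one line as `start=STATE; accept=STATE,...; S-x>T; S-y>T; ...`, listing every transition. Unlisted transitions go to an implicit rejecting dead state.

start=q0; accept=q4; q0-0>q1; q0-1>q2; q1-0>q1; q1-1>q1; q2-0>q1; q2-1>q3; q3-0>q3; q3-1>q4; q4-0>q4; q4-1>q3

Handle the two conditions separately and then intersect. The first has 4 states tracking whether the input so far still matches the prefix `11`; the second has 2 states tracking the count of `1`s modulo 2. A product state is a pair (one from each), accepting exactly when both do. Equivalent product states are then merged.
A 5-state machine:
        0   1  
>  q0   q1  q2 
   q1   q1  q1 
   q2   q1  q3 
   q3   q3  q4 
 * q4   q4  q3 
(> = start, * = accepting)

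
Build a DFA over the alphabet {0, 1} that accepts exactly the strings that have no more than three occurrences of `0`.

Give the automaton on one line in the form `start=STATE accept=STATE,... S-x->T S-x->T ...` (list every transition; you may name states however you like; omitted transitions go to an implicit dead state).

Count `0`s, saturating at 4: states q0 through q3 mean 0 through 3 `0`s seen; q4 means more than 3. Each `0` increments (capped at q4); other symbols loop. Accept from {q0, q1, q2, q3}.
        0   1  
>* q0   q1  q0 
 * q1   q2  q1 
 * q2   q3  q2 
 * q3   q4  q3 
   q4   q4  q4 
(> = start, * = accepting)

start=q0 accept=q0,q1,q2,q3 q0-0->q1 q0-1->q0 q1-0->q2 q1-1->q1 q2-0->q3 q2-1->q2 q3-0->q4 q3-1->q3 q4-0->q4 q4-1->q4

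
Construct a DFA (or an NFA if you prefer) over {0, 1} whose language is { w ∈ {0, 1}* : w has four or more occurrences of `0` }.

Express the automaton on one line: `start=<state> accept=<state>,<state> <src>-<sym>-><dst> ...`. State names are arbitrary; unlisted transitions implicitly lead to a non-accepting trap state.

start=q0 accept=q4,q5 q0-0->q1 q0-1->q0 q1-0->q2 q1-1->q1 q2-0->q3 q2-1->q2 q3-0->q4 q3-1->q3 q4-0->q5 q4-1->q4 q5-0->q5 q5-1->q5

Count `0`s, saturating at 5: states q0 through q4 mean 0 through 4 `0`s seen; q5 means more than 4. Each `0` increments (capped at q5); other symbols loop. Accept from {q4, q5}.
6 states suffice.
        0   1  
>  q0   q1  q0 
   q1   q2  q1 
   q2   q3  q2 
   q3   q4  q3 
 * q4   q5  q4 
 * q5   q5  q5 
(> = start, * = accepting)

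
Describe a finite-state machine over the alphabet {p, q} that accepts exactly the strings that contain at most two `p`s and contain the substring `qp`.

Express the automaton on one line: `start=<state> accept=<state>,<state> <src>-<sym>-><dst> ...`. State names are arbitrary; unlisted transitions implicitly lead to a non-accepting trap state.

Handle the two conditions separately and then intersect. The first has 4 states tracking the count of `p`s, saturating at 3; the second has 3 states tracking whether and how much of `qp` has been seen. A product state is a pair (one from each), accepting exactly when both do. Equivalent product states are then merged.
        p   q  
>  S0   S1  S2 
   S1   S3  S4 
   S2   S5  S2 
   S3   S3  S3 
   S4   S6  S4 
 * S5   S6  S5 
 * S6   S3  S6 
(> = start, * = accepting)

start=S0 accept=S5,S6 S0-p->S1 S0-q->S2 S1-p->S3 S1-q->S4 S2-p->S5 S2-q->S2 S3-p->S3 S3-q->S3 S4-p->S6 S4-q->S4 S5-p->S6 S5-q->S5 S6-p->S3 S6-q->S6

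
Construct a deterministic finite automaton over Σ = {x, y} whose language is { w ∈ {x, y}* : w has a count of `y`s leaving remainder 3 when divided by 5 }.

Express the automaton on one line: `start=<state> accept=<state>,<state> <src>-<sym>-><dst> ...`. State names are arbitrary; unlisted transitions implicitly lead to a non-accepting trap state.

The only thing that matters is how many `y`s have appeared, reduced mod 5. Use one state per residue: q0 for 0, …, q4 for 4. Reading `y` moves to the next residue; anything else stays put. q3 is accepting.
With 5 states:
        x   y  
>  q0   q0  q1 
   q1   q1  q2 
   q2   q2  q3 
 * q3   q3  q4 
   q4   q4  q0 
(> = start, * = accepting)

start=q0 accept=q3 q0-x->q0 q0-y->q1 q1-x->q1 q1-y->q2 q2-x->q2 q2-y->q3 q3-x->q3 q3-y->q4 q4-x->q4 q4-y->q0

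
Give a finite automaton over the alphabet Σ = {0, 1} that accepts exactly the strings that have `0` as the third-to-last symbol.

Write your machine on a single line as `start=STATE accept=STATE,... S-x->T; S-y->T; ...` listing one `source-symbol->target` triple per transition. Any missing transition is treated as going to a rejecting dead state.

start=S0; accept=S7,S8,S9,S10; S0-0->S1; S0-1->S2; S1-0->S3; S1-1->S4; S2-0->S5; S2-1->S6; S3-0->S7; S3-1->S8; S4-0->S9; S4-1->S10; S5-0->S11; S5-1->S12; S6-0->S13; S6-1->S14; S7-0->S7; S7-1->S8; S8-0->S9; S8-1->S10; S9-0->S11; S9-1->S12; S10-0->S13; S10-1->S14; S11-0->S7; S11-1->S8; S12-0->S9; S12-1->S10; S13-0->S11; S13-1->S12; S14-0->S13; S14-1->S14

Because acceptance depends on a position counted from the end, the machine has to buffer the most recent 3 symbols. Make each state the string of the last up-to-3 symbols read; on input `x` shift the window left and append `x`. Accept when the buffered window has length 3 and begins with `0`.
A 15-state machine:
          0    1  
>  S0     S1   S2 
   S1     S3   S4 
   S2     S5   S6 
   S3     S7   S8 
   S4     S9  S10 
   S5    S11  S12 
   S6    S13  S14 
 * S7     S7   S8 
 * S8     S9  S10 
 * S9    S11  S12 
 * S10   S13  S14 
   S11    S7   S8 
   S12    S9  S10 
   S13   S11  S12 
   S14   S13  S14 
(> = start, * = accepting)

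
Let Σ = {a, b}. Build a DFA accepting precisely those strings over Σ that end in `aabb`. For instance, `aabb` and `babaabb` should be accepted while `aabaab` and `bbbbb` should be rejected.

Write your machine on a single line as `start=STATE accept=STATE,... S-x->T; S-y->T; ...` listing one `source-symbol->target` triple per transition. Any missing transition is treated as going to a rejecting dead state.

start=s0; accept=s4; s0-a->s1; s0-b->s0; s1-a->s2; s1-b->s0; s2-a->s2; s2-b->s3; s3-a->s1; s3-b->s4; s4-a->s1; s4-b->s0

Remember how much of `aabb` the current input suffix matches. State s0 means no match yet; s1 means the last symbol is `a`; s2 means the last 2 symbols are `aa`; s3 means the last 3 symbols are `aab`; s4 means the last 4 symbols are `aabb`. Only s4 accepts. On a mismatch, fall back to the longest proper suffix that is still a prefix of `aabb`.
5 states suffice.
        a   b  
>  s0   s1  s0 
   s1   s2  s0 
   s2   s2  s3 
   s3   s1  s4 
 * s4   s1  s0 
(> = start, * = accepting)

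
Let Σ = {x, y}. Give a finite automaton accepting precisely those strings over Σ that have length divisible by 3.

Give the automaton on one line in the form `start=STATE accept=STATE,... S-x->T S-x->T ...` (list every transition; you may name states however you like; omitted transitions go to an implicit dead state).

start=q0 accept=q0 q0-x->q1 q0-y->q1 q1-x->q2 q1-y->q2 q2-x->q0 q2-y->q0

Count input length modulo 3: every symbol advances one step around the cycle q0 → q1 → q2 → q0. Accept at q0.
3 states suffice.
        x   y  
>* q0   q1  q1 
   q1   q2  q2 
   q2   q0  q0 
(> = start, * = accepting)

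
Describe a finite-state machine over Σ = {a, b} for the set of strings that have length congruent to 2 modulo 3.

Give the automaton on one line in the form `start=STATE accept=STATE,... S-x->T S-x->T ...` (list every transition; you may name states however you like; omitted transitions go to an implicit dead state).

Count input length modulo 3: every symbol advances one step around the cycle q0 → q1 → q2 → q0. Accept at q2.
A 3-state machine:
        a   b  
>  q0   q1  q1 
   q1   q2  q2 
 * q2   q0  q0 
(> = start, * = accepting)

start=q0 accept=q2 q0-a->q1 q0-b->q1 q1-a->q2 q1-b->q2 q2-a->q0 q2-b->q0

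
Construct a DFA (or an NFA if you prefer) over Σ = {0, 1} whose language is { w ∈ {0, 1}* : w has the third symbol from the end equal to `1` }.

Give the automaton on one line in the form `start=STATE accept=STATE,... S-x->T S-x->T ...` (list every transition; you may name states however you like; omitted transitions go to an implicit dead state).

start=S0 accept=S11,S12,S13,S14 S0-0->S1 S0-1->S2 S1-0->S3 S1-1->S4 S2-0->S5 S2-1->S6 S3-0->S7 S3-1->S8 S4-0->S9 S4-1->S10 S5-0->S11 S5-1->S12 S6-0->S13 S6-1->S14 S7-0->S7 S7-1->S8 S8-0->S9 S8-1->S10 S9-0->S11 S9-1->S12 S10-0->S13 S10-1->S14 S11-0->S7 S11-1->S8 S12-0->S9 S12-1->S10 S13-0->S11 S13-1->S12 S14-0->S13 S14-1->S14

Because acceptance depends on a position counted from the end, the machine has to buffer the most recent 3 symbols. Make each state the string of the last up-to-3 symbols read; on input `x` shift the window left and append `x`. Accept when the buffered window has length 3 and begins with `1`.
15 states suffice.
          0    1  
>  S0     S1   S2 
   S1     S3   S4 
   S2     S5   S6 
   S3     S7   S8 
   S4     S9  S10 
   S5    S11  S12 
   S6    S13  S14 
   S7     S7   S8 
   S8     S9  S10 
   S9    S11  S12 
   S10   S13  S14 
 * S11    S7   S8 
 * S12    S9  S10 
 * S13   S11  S12 
 * S14   S13  S14 
(> = start, * = accepting)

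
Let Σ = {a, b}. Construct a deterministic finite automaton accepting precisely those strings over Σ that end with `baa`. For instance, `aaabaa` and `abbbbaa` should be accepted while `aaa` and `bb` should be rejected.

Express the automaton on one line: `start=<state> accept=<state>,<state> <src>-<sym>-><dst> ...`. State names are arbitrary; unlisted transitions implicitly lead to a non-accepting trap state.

start=q0 accept=q3 q0-a->q0 q0-b->q1 q1-a->q2 q1-b->q1 q2-a->q3 q2-b->q1 q3-a->q0 q3-b->q1

Let each state record the length of the longest suffix of the input read so far that is also a prefix of `baa`. q1 means the last symbol is `b`; q2 means the last 2 symbols are `ba`; q3 means the last 3 symbols are `baa`. Accept only at q3, where the string currently ends in `baa`.
A 4-state machine:
        a   b  
>  q0   q0  q1 
   q1   q2  q1 
   q2   q3  q1 
 * q3   q0  q1 
(> = start, * = accepting)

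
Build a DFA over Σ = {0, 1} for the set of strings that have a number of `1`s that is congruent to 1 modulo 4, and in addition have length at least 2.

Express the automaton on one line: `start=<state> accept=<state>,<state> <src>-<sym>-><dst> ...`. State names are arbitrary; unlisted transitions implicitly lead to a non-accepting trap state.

start=s0 accept=s3 s0-0->s1 s0-1->s2 s1-0->s1 s1-1->s3 s2-0->s3 s2-1->s4 s3-0->s3 s3-1->s4 s4-0->s4 s4-1->s5 s5-0->s5 s5-1->s1

Run two small machines in parallel and take their product. The first has 4 states tracking the count of `1`s modulo 4; the second has 4 states tracking the input length, saturating at 3. A product state is a pair (one from each), accepting exactly when both do. Minimizing collapses redundant product states.
A 6-state machine:
        0   1  
>  s0   s1  s2 
   s1   s1  s3 
   s2   s3  s4 
 * s3   s3  s4 
   s4   s4  s5 
   s5   s5  s1 
(> = start, * = accepting)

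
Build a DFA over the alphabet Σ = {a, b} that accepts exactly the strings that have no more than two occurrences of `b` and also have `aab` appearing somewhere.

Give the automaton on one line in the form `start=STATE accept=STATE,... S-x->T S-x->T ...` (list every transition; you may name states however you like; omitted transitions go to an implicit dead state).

start=q0 accept=q6,q10 q0-a->q1 q0-b->q2 q1-a->q3 q1-b->q2 q2-a->q4 q2-b->q5 q3-a->q3 q3-b->q6 q4-a->q7 q4-b->q5 q5-a->q8 q5-b->q9 q6-a->q6 q6-b->q10 q7-a->q7 q7-b->q10 q8-a->q11 q8-b->q9 q9-a->q12 q9-b->q9 q10-a->q10 q10-b->q13 q11-a->q11 q11-b->q13 q12-a->q14 q12-b->q9 q13-a->q13 q13-b->q13 q14-a->q14 q14-b->q13

Build one automaton per condition and run them in lockstep. One (4 states) tracks the count of `b`s, saturating at 3; the other (4 states) tracks whether and how much of `aab` has been seen. Each combined state is a pair, one component from each; accept when both components accept.
15 states suffice.
          a    b  
>  q0     q1   q2 
   q1     q3   q2 
   q2     q4   q5 
   q3     q3   q6 
   q4     q7   q5 
   q5     q8   q9 
 * q6     q6  q10 
   q7     q7  q10 
   q8    q11   q9 
   q9    q12   q9 
 * q10   q10  q13 
   q11   q11  q13 
   q12   q14   q9 
   q13   q13  q13 
   q14   q14  q13 
(> = start, * = accepting)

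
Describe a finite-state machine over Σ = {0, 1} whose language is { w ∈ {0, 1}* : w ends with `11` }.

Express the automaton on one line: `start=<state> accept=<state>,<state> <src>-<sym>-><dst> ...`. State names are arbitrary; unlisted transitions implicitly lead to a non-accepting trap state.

Remember how much of `11` the current input suffix matches. State A means no match yet; B means the last symbol is `1`; C means the last 2 symbols are `11`. Only C accepts. On a mismatch, fall back to the longest proper suffix that is still a prefix of `11`.
A 3-state machine:
       0  1 
>  A   A  B 
   B   A  C 
 * C   A  C 
(> = start, * = accepting)

start=A accept=C A-0->A A-1->B B-0->A B-1->C C-0->A C-1->C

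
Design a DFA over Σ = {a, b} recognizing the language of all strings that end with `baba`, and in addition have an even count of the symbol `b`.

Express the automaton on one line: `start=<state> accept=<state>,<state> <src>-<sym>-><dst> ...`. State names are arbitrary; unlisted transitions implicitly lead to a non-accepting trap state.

Handle the two conditions separately and then intersect. One (5 states) tracks how much of the suffix `baba` has currently been matched; the other (2 states) tracks the count of `b`s modulo 2. Each combined state is a pair, one component from each; accept when both components accept.
10 states suffice.
        a   b  
>  s0   s0  s1 
   s1   s2  s3 
   s2   s4  s5 
   s3   s6  s1 
   s4   s4  s3 
   s5   s7  s1 
   s6   s0  s8 
 * s7   s0  s8 
   s8   s9  s3 
   s9   s4  s5 
(> = start, * = accepting)

start=s0 accept=s7 s0-a->s0 s0-b->s1 s1-a->s2 s1-b->s3 s2-a->s4 s2-b->s5 s3-a->s6 s3-b->s1 s4-a->s4 s4-b->s3 s5-a->s7 s5-b->s1 s6-a->s0 s6-b->s8 s7-a->s0 s7-b->s8 s8-a->s9 s8-b->s3 s9-a->s4 s9-b->s5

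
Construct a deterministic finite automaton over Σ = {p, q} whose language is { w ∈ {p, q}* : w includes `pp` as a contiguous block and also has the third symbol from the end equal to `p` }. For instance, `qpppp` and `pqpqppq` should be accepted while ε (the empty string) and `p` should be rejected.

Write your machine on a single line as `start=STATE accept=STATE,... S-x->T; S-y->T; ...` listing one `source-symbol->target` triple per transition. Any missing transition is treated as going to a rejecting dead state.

Run two small machines in parallel and take their product. The first has 3 states tracking whether and how much of `pp` has been seen; the second has 15 states tracking the last 3 symbols read. A product state is a pair (one from each), accepting exactly when both do. After merging equivalent states the machine shrinks.
With 10 states:
        p   q  
>  s0   s1  s0 
   s1   s2  s0 
   s2   s3  s4 
 * s3   s3  s4 
 * s4   s5  s6 
 * s5   s2  s7 
 * s6   s8  s9 
   s7   s5  s6 
   s8   s2  s7 
   s9   s8  s9 
(> = start, * = accepting)

start=s0; accept=s3,s4,s5,s6; s0-p->s1; s0-q->s0; s1-p->s2; s1-q->s0; s2-p->s3; s2-q->s4; s3-p->s3; s3-q->s4; s4-p->s5; s4-q->s6; s5-p->s2; s5-q->s7; s6-p->s8; s6-q->s9; s7-p->s5; s7-q->s6; s8-p->s2; s8-q->s7; s9-p->s8; s9-q->s9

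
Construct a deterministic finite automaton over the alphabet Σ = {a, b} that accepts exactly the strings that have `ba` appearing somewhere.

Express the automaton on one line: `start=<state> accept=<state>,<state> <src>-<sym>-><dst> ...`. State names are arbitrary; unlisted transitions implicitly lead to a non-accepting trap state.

start=s0 accept=s2 s0-a->s0 s0-b->s1 s1-a->s2 s1-b->s1 s2-a->s2 s2-b->s2

Track how much of `ba` has been matched so far: state s0 is no progress, s2 is the absorbing accept state reached once `ba` has occurred. Intermediate states record partial matches; on a mismatch, fall back to the longest reusable overlap.
        a   b  
>  s0   s0  s1 
   s1   s2  s1 
 * s2   s2  s2 
(> = start, * = accepting)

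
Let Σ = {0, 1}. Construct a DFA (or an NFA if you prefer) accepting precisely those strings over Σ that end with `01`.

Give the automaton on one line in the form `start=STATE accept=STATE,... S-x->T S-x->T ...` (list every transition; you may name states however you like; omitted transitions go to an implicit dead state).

start=A accept=C A-0->B A-1->A B-0->B B-1->C C-0->B C-1->A

Remember how much of `01` the current input suffix matches. State A means no match yet; B means the last symbol is `0`; C means the last 2 symbols are `01`. Only C accepts. On a mismatch, fall back to the longest proper suffix that is still a prefix of `01`.
A 3-state machine:
       0  1 
>  A   B  A 
   B   B  C 
 * C   B  A 
(> = start, * = accepting)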